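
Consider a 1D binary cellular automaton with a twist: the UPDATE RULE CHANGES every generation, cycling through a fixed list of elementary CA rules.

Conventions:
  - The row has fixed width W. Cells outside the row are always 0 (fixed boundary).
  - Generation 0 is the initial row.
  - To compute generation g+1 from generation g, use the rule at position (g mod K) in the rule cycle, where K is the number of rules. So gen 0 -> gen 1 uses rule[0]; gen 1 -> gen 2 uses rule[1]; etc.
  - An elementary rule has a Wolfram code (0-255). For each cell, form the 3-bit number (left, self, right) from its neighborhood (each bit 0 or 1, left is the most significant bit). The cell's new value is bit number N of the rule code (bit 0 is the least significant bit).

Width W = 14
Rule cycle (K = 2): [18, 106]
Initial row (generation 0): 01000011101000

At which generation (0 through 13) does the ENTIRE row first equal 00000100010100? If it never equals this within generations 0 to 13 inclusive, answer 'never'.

Answer: 11

Derivation:
Gen 0: 01000011101000
Gen 1 (rule 18): 10100100000100
Gen 2 (rule 106): 01001000001000
Gen 3 (rule 18): 10110100010100
Gen 4 (rule 106): 01111000101000
Gen 5 (rule 18): 10000101000100
Gen 6 (rule 106): 00001010001000
Gen 7 (rule 18): 00010001010100
Gen 8 (rule 106): 00100010101000
Gen 9 (rule 18): 01010100000100
Gen 10 (rule 106): 10101000001000
Gen 11 (rule 18): 00000100010100
Gen 12 (rule 106): 00001000101000
Gen 13 (rule 18): 00010101000100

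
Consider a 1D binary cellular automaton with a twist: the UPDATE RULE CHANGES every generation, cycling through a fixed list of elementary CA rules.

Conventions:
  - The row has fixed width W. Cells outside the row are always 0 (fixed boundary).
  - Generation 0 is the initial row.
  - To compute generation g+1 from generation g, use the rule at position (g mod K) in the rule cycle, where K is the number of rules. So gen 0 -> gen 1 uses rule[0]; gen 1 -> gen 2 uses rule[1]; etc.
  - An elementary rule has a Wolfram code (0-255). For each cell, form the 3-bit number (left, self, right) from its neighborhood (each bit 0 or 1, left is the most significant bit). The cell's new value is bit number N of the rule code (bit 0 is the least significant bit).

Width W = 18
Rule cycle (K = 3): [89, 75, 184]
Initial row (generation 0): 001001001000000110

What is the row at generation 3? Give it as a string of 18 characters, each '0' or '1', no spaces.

Gen 0: 001001001000000110
Gen 1 (rule 89): 100100100111110111
Gen 2 (rule 75): 001001001100010101
Gen 3 (rule 184): 000100101010001010

Answer: 000100101010001010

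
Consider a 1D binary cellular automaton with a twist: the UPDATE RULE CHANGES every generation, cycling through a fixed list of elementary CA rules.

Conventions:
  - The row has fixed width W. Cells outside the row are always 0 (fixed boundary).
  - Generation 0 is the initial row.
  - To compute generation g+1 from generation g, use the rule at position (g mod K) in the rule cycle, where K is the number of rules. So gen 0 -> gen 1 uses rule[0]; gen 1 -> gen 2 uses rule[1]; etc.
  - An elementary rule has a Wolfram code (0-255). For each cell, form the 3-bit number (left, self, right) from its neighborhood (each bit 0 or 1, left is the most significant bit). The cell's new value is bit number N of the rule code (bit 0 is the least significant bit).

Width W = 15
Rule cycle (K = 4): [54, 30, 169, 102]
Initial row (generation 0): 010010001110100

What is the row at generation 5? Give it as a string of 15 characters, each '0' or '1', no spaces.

Gen 0: 010010001110100
Gen 1 (rule 54): 111111010001110
Gen 2 (rule 30): 100000011011001
Gen 3 (rule 169): 001111010110000
Gen 4 (rule 102): 010001111010000
Gen 5 (rule 54): 111010000111000

Answer: 111010000111000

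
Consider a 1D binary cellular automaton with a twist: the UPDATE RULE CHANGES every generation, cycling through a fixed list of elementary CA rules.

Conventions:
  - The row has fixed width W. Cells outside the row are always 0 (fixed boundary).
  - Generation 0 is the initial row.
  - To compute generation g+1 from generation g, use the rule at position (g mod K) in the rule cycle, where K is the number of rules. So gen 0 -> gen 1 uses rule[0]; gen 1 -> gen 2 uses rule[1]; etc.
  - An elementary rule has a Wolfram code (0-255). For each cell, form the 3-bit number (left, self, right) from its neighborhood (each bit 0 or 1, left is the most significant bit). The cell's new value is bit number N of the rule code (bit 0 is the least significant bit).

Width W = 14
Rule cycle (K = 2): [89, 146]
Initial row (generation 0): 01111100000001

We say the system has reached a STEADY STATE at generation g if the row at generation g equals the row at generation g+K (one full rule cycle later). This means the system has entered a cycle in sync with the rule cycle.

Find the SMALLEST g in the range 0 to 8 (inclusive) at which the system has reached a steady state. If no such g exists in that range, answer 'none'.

Answer: none

Derivation:
Gen 0: 01111100000001
Gen 1 (rule 89): 01000111111100
Gen 2 (rule 146): 10101011111010
Gen 3 (rule 89): 00000010001001
Gen 4 (rule 146): 00000101010110
Gen 5 (rule 89): 11110000000111
Gen 6 (rule 146): 01101000001010
Gen 7 (rule 89): 01100111100001
Gen 8 (rule 146): 10011011010010
Gen 9 (rule 89): 01011011001001
Gen 10 (rule 146): 10000000110110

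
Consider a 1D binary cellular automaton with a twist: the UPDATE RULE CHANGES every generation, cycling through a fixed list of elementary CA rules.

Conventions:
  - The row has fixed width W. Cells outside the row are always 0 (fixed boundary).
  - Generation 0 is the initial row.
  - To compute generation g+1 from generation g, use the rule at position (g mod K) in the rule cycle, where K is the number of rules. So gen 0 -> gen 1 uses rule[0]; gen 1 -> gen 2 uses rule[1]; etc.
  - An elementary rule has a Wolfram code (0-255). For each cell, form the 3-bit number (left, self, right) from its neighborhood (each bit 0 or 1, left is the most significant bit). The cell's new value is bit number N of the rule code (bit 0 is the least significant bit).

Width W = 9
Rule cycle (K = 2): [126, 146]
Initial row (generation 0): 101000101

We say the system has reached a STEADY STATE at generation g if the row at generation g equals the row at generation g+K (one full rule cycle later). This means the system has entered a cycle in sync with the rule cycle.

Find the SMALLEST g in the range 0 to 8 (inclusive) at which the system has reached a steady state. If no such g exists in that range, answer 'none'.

Gen 0: 101000101
Gen 1 (rule 126): 111101111
Gen 2 (rule 146): 011000110
Gen 3 (rule 126): 111101111
Gen 4 (rule 146): 011000110
Gen 5 (rule 126): 111101111
Gen 6 (rule 146): 011000110
Gen 7 (rule 126): 111101111
Gen 8 (rule 146): 011000110
Gen 9 (rule 126): 111101111
Gen 10 (rule 146): 011000110

Answer: 1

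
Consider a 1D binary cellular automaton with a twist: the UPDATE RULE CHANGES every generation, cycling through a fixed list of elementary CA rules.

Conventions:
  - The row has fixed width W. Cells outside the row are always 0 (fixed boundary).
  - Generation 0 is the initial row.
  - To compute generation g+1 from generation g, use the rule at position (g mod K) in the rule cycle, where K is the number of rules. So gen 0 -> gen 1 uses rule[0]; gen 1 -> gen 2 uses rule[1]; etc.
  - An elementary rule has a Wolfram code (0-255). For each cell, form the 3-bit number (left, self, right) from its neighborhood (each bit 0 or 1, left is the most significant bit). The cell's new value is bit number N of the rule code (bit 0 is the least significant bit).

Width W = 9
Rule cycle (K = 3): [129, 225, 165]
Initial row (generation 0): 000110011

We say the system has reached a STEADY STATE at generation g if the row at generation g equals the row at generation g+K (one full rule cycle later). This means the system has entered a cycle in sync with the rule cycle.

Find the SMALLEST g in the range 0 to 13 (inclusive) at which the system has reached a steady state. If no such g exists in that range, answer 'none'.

Gen 0: 000110011
Gen 1 (rule 129): 110000000
Gen 2 (rule 225): 010111111
Gen 3 (rule 165): 011011110
Gen 4 (rule 129): 000001100
Gen 5 (rule 225): 111100101
Gen 6 (rule 165): 011000111
Gen 7 (rule 129): 000010010
Gen 8 (rule 225): 111000000
Gen 9 (rule 165): 010011111
Gen 10 (rule 129): 000001110
Gen 11 (rule 225): 111100110
Gen 12 (rule 165): 011000000
Gen 13 (rule 129): 000011111
Gen 14 (rule 225): 111001111
Gen 15 (rule 165): 010000110
Gen 16 (rule 129): 000110000

Answer: none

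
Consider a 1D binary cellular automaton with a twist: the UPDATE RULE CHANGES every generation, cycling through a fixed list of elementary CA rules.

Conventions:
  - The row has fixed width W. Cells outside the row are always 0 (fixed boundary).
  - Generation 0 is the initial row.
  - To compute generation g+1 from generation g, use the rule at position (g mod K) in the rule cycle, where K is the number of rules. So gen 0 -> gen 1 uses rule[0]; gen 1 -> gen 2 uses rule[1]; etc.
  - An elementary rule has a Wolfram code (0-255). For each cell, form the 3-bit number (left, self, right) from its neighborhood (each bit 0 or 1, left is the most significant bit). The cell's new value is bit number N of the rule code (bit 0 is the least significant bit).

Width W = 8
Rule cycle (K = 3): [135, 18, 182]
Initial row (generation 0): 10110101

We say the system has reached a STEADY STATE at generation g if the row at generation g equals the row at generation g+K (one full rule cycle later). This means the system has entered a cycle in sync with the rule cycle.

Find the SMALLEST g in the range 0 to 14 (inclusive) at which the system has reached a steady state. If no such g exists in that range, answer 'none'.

Answer: 14

Derivation:
Gen 0: 10110101
Gen 1 (rule 135): 10000101
Gen 2 (rule 18): 01001000
Gen 3 (rule 182): 11111100
Gen 4 (rule 135): 01111001
Gen 5 (rule 18): 10000110
Gen 6 (rule 182): 11001001
Gen 7 (rule 135): 00011011
Gen 8 (rule 18): 00100000
Gen 9 (rule 182): 01110000
Gen 10 (rule 135): 10100111
Gen 11 (rule 18): 00011000
Gen 12 (rule 182): 00100100
Gen 13 (rule 135): 11101101
Gen 14 (rule 18): 00000000
Gen 15 (rule 182): 00000000
Gen 16 (rule 135): 11111111
Gen 17 (rule 18): 00000000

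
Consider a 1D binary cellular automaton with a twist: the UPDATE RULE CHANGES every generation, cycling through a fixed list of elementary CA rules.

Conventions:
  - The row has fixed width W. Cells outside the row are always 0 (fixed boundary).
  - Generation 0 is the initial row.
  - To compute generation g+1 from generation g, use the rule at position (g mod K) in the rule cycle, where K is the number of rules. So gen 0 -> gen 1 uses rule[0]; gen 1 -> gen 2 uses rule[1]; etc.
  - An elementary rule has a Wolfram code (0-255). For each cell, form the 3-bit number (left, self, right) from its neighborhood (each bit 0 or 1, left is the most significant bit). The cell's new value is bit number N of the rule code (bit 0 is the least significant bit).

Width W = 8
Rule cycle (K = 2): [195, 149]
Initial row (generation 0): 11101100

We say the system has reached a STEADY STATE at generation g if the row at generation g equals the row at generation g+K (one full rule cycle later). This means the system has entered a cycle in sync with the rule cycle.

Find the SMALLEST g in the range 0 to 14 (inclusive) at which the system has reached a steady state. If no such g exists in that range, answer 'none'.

Answer: none

Derivation:
Gen 0: 11101100
Gen 1 (rule 195): 01100101
Gen 2 (rule 149): 00010101
Gen 3 (rule 195): 11100000
Gen 4 (rule 149): 01011111
Gen 5 (rule 195): 10001111
Gen 6 (rule 149): 11100110
Gen 7 (rule 195): 01101010
Gen 8 (rule 149): 00001011
Gen 9 (rule 195): 11110001
Gen 10 (rule 149): 01101101
Gen 11 (rule 195): 10100100
Gen 12 (rule 149): 10110111
Gen 13 (rule 195): 00010011
Gen 14 (rule 149): 11011000
Gen 15 (rule 195): 01001011
Gen 16 (rule 149): 01101000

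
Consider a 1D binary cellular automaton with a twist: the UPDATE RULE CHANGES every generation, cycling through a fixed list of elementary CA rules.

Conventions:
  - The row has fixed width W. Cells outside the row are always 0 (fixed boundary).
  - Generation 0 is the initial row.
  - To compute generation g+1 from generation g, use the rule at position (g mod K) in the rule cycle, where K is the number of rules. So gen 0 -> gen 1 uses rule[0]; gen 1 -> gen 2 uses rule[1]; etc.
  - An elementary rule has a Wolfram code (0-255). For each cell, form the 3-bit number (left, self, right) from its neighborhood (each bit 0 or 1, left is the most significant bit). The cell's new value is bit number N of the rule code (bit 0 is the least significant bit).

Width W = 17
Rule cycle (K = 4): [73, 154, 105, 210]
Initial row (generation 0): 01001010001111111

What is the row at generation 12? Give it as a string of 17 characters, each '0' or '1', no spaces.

Answer: 01111001001101101

Derivation:
Gen 0: 01001010001111111
Gen 1 (rule 73): 00000000101000001
Gen 2 (rule 154): 00000001000100010
Gen 3 (rule 105): 11111100010001000
Gen 4 (rule 210): 01111110101010100
Gen 5 (rule 73): 01000010000000001
Gen 6 (rule 154): 10100101000000010
Gen 7 (rule 105): 01000010011111000
Gen 8 (rule 210): 10100101101111100
Gen 9 (rule 73): 00000001101000101
Gen 10 (rule 154): 00000011000101000
Gen 11 (rule 105): 11111011010010011
Gen 12 (rule 210): 01111001001101101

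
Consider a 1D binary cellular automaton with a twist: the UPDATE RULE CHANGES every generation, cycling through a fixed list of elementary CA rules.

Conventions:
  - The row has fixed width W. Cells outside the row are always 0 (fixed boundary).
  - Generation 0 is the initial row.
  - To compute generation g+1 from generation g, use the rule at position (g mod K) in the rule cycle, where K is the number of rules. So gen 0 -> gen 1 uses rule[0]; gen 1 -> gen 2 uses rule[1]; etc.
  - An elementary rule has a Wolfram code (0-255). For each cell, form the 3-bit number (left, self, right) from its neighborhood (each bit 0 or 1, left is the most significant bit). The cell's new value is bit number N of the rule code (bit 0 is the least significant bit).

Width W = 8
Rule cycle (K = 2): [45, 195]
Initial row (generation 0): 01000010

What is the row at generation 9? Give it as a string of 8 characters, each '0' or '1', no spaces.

Answer: 10010000

Derivation:
Gen 0: 01000010
Gen 1 (rule 45): 01011010
Gen 2 (rule 195): 10001000
Gen 3 (rule 45): 10101011
Gen 4 (rule 195): 00000001
Gen 5 (rule 45): 11111101
Gen 6 (rule 195): 01111100
Gen 7 (rule 45): 01000001
Gen 8 (rule 195): 10011110
Gen 9 (rule 45): 10010000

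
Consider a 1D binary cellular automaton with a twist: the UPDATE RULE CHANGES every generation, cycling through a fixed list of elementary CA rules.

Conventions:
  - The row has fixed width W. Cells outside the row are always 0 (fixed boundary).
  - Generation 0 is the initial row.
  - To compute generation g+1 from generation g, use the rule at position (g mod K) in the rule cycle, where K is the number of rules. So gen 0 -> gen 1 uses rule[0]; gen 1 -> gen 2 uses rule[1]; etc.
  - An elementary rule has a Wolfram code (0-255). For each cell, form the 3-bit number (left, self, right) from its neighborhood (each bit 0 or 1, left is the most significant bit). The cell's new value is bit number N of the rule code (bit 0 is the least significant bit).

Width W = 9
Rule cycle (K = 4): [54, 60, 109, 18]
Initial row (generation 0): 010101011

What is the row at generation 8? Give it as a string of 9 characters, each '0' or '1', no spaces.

Gen 0: 010101011
Gen 1 (rule 54): 111111100
Gen 2 (rule 60): 100000010
Gen 3 (rule 109): 101111010
Gen 4 (rule 18): 000000001
Gen 5 (rule 54): 000000011
Gen 6 (rule 60): 000000010
Gen 7 (rule 109): 111111010
Gen 8 (rule 18): 000000001

Answer: 000000001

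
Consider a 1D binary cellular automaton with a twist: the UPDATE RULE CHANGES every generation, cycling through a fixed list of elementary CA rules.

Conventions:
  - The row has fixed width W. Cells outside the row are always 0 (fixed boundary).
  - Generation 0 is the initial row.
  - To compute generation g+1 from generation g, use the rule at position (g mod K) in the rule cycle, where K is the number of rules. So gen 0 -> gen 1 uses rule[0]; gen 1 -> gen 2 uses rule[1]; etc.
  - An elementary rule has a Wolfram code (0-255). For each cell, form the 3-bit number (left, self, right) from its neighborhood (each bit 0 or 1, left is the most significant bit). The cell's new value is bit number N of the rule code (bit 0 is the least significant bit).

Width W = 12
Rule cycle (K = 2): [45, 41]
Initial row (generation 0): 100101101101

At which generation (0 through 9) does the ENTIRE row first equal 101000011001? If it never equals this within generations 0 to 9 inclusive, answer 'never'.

Gen 0: 100101101101
Gen 1 (rule 45): 100111011011
Gen 2 (rule 41): 000100110110
Gen 3 (rule 45): 110100101100
Gen 4 (rule 41): 101000011001
Gen 5 (rule 45): 111011010001
Gen 6 (rule 41): 100110100100
Gen 7 (rule 45): 100101100101
Gen 8 (rule 41): 000011000010
Gen 9 (rule 45): 111010011010

Answer: 4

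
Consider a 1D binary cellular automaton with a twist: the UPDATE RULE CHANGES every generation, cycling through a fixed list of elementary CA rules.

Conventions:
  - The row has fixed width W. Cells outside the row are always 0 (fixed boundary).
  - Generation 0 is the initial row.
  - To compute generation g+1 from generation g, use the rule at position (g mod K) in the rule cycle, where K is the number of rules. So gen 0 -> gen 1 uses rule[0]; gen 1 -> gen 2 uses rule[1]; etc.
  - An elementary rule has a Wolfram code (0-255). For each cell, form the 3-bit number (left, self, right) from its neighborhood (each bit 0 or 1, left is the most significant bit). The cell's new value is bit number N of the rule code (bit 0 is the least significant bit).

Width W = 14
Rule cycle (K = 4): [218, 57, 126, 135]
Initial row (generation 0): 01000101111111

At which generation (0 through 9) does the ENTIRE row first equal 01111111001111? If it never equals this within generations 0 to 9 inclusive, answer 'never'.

Answer: 4

Derivation:
Gen 0: 01000101111111
Gen 1 (rule 218): 10101001111111
Gen 2 (rule 57): 01010101000000
Gen 3 (rule 126): 11111111100000
Gen 4 (rule 135): 01111111001111
Gen 5 (rule 218): 11111111111111
Gen 6 (rule 57): 10000000000000
Gen 7 (rule 126): 11000000000000
Gen 8 (rule 135): 00011111111111
Gen 9 (rule 218): 00111111111111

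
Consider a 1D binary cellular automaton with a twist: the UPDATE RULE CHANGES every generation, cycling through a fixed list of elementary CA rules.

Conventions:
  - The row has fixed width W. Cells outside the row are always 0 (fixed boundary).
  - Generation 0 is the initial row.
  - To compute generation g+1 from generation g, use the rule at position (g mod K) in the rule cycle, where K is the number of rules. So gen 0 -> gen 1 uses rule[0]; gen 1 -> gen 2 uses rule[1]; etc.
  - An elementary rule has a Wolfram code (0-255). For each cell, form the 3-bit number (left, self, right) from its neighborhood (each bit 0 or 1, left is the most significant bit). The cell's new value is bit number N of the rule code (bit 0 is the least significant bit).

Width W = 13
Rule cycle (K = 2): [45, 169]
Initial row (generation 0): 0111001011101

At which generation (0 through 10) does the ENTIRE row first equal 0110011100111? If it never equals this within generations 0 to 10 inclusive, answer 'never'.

Answer: never

Derivation:
Gen 0: 0111001011101
Gen 1 (rule 45): 0100001110011
Gen 2 (rule 169): 0001101100010
Gen 3 (rule 45): 1101011001010
Gen 4 (rule 169): 1010110000100
Gen 5 (rule 45): 1111100110101
Gen 6 (rule 169): 1111000101010
Gen 7 (rule 45): 1000010111110
Gen 8 (rule 169): 0011001111100
Gen 9 (rule 45): 1010001000001
Gen 10 (rule 169): 0100100011100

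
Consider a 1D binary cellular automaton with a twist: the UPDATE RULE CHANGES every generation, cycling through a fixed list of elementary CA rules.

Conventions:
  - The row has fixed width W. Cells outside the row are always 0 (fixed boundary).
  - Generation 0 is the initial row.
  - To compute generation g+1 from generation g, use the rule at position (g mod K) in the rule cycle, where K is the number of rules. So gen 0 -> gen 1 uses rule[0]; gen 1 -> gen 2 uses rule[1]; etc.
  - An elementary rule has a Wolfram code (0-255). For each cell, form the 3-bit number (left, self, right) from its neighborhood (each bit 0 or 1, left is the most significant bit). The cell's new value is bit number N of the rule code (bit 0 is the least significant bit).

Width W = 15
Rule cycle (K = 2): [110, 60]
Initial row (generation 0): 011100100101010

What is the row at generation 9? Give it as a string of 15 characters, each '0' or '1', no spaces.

Gen 0: 011100100101010
Gen 1 (rule 110): 110101101111110
Gen 2 (rule 60): 101111011000001
Gen 3 (rule 110): 111001111000011
Gen 4 (rule 60): 100101000100010
Gen 5 (rule 110): 101111001100110
Gen 6 (rule 60): 111000101010101
Gen 7 (rule 110): 101001111111111
Gen 8 (rule 60): 111101000000000
Gen 9 (rule 110): 100111000000000

Answer: 100111000000000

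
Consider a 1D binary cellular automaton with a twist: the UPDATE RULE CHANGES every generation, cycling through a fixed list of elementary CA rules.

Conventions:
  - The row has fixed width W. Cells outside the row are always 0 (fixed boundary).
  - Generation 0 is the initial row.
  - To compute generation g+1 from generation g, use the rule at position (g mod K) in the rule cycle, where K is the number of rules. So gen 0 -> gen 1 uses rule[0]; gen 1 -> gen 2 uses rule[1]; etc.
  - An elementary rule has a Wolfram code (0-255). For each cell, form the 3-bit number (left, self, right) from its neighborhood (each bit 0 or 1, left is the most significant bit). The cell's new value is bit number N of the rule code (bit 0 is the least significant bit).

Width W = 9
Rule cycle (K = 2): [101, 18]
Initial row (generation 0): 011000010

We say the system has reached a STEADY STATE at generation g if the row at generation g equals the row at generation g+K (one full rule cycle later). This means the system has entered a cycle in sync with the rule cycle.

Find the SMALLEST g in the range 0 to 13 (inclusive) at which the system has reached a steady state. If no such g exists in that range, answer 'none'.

Gen 0: 011000010
Gen 1 (rule 101): 001011010
Gen 2 (rule 18): 010000001
Gen 3 (rule 101): 010111101
Gen 4 (rule 18): 100000000
Gen 5 (rule 101): 101111111
Gen 6 (rule 18): 000000000
Gen 7 (rule 101): 111111111
Gen 8 (rule 18): 000000000
Gen 9 (rule 101): 111111111
Gen 10 (rule 18): 000000000
Gen 11 (rule 101): 111111111
Gen 12 (rule 18): 000000000
Gen 13 (rule 101): 111111111
Gen 14 (rule 18): 000000000
Gen 15 (rule 101): 111111111

Answer: 6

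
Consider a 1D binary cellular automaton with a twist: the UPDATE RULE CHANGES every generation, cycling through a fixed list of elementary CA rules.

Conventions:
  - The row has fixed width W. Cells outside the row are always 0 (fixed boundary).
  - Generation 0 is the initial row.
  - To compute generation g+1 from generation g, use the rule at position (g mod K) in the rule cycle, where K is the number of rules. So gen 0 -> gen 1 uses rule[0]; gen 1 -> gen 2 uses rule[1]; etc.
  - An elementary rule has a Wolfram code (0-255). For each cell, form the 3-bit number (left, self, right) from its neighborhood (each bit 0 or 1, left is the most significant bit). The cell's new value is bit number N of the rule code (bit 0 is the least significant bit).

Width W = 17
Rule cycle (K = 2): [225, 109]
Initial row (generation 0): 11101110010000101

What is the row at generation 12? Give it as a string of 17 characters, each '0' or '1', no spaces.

Answer: 10111111111111101

Derivation:
Gen 0: 11101110010000101
Gen 1 (rule 225): 01110110000110010
Gen 2 (rule 109): 01011110110110010
Gen 3 (rule 225): 00101111011010000
Gen 4 (rule 109): 10111001111110111
Gen 5 (rule 225): 01011000111111011
Gen 6 (rule 109): 01111010100001111
Gen 7 (rule 225): 00111101001100111
Gen 8 (rule 109): 10100111001100101
Gen 9 (rule 225): 01000011000100010
Gen 10 (rule 109): 01011011010101010
Gen 11 (rule 225): 00101101101010100
Gen 12 (rule 109): 10111111111111101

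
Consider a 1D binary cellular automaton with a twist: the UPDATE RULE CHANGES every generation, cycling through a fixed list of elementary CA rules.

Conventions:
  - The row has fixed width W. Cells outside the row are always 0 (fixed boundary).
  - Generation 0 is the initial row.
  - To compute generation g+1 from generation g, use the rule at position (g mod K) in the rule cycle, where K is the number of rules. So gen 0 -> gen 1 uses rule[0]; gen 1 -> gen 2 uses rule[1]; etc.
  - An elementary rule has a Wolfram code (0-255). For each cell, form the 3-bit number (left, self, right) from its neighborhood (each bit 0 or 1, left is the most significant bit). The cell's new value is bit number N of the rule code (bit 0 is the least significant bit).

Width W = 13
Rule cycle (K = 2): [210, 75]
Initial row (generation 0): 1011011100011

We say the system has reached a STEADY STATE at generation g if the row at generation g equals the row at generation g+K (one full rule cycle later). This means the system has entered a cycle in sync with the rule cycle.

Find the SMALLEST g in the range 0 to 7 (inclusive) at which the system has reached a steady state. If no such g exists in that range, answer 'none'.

Gen 0: 1011011100011
Gen 1 (rule 210): 0001001110101
Gen 2 (rule 75): 1110011010000
Gen 3 (rule 210): 0111101001000
Gen 4 (rule 75): 1100100010011
Gen 5 (rule 210): 0111010101101
Gen 6 (rule 75): 1101000001100
Gen 7 (rule 210): 0100100010110
Gen 8 (rule 75): 1001001100110
Gen 9 (rule 210): 0110110111011

Answer: none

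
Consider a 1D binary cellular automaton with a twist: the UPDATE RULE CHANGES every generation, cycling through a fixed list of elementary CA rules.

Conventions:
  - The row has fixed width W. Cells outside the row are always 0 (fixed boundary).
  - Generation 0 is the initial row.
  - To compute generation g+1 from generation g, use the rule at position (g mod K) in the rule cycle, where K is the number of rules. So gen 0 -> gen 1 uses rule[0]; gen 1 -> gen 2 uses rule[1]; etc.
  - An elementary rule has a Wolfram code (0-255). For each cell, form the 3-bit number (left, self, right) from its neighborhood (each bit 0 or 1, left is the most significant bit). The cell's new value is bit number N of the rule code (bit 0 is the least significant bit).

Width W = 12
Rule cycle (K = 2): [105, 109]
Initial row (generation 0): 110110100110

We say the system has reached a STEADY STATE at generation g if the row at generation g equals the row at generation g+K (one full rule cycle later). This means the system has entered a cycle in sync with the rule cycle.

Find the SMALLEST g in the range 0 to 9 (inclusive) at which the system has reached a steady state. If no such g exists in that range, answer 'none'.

Answer: none

Derivation:
Gen 0: 110110100110
Gen 1 (rule 105): 111111000110
Gen 2 (rule 109): 100001010110
Gen 3 (rule 105): 001100101110
Gen 4 (rule 109): 101100111010
Gen 5 (rule 105): 011100101100
Gen 6 (rule 109): 010100111101
Gen 7 (rule 105): 001000100110
Gen 8 (rule 109): 101010100110
Gen 9 (rule 105): 010101000110
Gen 10 (rule 109): 011111010110
Gen 11 (rule 105): 010001101110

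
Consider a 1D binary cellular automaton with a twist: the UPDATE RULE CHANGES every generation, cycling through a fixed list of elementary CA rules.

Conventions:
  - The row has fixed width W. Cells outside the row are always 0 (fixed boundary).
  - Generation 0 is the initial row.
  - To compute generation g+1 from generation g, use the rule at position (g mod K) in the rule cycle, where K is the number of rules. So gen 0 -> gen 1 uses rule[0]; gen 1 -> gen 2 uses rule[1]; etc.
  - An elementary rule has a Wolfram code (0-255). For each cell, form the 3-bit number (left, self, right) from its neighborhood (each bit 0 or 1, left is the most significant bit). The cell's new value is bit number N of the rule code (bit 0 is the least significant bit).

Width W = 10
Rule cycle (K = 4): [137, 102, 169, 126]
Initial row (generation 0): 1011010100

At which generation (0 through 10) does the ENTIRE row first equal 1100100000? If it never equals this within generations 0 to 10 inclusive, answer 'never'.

Gen 0: 1011010100
Gen 1 (rule 137): 0010000001
Gen 2 (rule 102): 0110000011
Gen 3 (rule 169): 0100111010
Gen 4 (rule 126): 1111101111
Gen 5 (rule 137): 1111001110
Gen 6 (rule 102): 0001010010
Gen 7 (rule 169): 1100100000
Gen 8 (rule 126): 1111110000
Gen 9 (rule 137): 1111100111
Gen 10 (rule 102): 0000101001

Answer: 7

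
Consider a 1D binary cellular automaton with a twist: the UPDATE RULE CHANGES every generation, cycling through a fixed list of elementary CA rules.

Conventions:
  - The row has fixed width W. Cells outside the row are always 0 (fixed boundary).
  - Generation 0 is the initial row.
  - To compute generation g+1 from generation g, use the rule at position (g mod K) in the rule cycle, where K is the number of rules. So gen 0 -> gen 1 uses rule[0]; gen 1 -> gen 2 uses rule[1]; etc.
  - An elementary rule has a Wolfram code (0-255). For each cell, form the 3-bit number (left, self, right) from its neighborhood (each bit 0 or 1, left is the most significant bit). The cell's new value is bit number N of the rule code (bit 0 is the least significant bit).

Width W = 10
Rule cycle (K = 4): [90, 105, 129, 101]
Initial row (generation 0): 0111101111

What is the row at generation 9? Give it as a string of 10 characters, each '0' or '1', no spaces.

Gen 0: 0111101111
Gen 1 (rule 90): 1100101001
Gen 2 (rule 105): 1100010000
Gen 3 (rule 129): 0001000111
Gen 4 (rule 101): 1101010001
Gen 5 (rule 90): 1100001010
Gen 6 (rule 105): 1101100100
Gen 7 (rule 129): 0000000001
Gen 8 (rule 101): 1111111101
Gen 9 (rule 90): 1000000100

Answer: 1000000100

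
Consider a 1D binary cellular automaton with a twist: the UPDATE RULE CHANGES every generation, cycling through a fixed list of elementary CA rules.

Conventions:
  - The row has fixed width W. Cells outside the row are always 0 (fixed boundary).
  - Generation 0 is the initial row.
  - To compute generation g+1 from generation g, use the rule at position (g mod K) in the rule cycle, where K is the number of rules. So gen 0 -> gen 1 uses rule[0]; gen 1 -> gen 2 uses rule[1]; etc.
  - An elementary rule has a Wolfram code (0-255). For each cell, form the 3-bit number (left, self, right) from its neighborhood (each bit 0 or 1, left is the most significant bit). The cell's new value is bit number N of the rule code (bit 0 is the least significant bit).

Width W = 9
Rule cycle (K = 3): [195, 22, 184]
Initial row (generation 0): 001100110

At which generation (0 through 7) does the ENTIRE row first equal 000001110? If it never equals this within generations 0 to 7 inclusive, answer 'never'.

Answer: 6

Derivation:
Gen 0: 001100110
Gen 1 (rule 195): 110101010
Gen 2 (rule 22): 000101011
Gen 3 (rule 184): 000010110
Gen 4 (rule 195): 111100010
Gen 5 (rule 22): 000010111
Gen 6 (rule 184): 000001110
Gen 7 (rule 195): 111110110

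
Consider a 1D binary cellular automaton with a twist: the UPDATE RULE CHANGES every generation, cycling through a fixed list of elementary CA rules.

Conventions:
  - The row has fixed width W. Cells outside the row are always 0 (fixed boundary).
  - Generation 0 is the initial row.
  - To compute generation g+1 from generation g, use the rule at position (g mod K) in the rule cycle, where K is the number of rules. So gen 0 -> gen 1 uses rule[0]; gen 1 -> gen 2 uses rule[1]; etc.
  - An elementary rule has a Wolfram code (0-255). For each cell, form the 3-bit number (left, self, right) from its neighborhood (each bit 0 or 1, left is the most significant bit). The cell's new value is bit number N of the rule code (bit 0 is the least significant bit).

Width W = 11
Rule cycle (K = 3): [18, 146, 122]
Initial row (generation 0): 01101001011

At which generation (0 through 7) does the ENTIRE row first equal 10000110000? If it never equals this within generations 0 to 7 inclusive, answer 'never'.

Answer: 1

Derivation:
Gen 0: 01101001011
Gen 1 (rule 18): 10000110000
Gen 2 (rule 146): 01001001000
Gen 3 (rule 122): 10110110100
Gen 4 (rule 18): 00000000010
Gen 5 (rule 146): 00000000101
Gen 6 (rule 122): 00000001010
Gen 7 (rule 18): 00000010001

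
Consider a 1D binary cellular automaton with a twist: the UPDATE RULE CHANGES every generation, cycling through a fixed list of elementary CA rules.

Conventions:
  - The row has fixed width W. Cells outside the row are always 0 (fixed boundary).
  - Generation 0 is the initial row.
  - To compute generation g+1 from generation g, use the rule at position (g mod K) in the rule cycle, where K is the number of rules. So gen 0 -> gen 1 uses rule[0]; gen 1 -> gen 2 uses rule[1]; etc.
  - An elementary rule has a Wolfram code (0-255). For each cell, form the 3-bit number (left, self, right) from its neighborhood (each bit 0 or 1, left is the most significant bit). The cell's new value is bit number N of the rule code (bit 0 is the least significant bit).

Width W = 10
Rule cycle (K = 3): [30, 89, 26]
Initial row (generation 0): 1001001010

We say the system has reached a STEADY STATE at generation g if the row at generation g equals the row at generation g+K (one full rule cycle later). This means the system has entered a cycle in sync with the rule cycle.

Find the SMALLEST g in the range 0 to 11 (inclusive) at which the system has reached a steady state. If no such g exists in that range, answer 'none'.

Answer: 8

Derivation:
Gen 0: 1001001010
Gen 1 (rule 30): 1111111011
Gen 2 (rule 89): 1000001011
Gen 3 (rule 26): 0100010010
Gen 4 (rule 30): 1110111111
Gen 5 (rule 89): 1010100001
Gen 6 (rule 26): 0000010010
Gen 7 (rule 30): 0000111111
Gen 8 (rule 89): 1110100001
Gen 9 (rule 26): 1000010010
Gen 10 (rule 30): 1100111111
Gen 11 (rule 89): 1110100001
Gen 12 (rule 26): 1000010010
Gen 13 (rule 30): 1100111111
Gen 14 (rule 89): 1110100001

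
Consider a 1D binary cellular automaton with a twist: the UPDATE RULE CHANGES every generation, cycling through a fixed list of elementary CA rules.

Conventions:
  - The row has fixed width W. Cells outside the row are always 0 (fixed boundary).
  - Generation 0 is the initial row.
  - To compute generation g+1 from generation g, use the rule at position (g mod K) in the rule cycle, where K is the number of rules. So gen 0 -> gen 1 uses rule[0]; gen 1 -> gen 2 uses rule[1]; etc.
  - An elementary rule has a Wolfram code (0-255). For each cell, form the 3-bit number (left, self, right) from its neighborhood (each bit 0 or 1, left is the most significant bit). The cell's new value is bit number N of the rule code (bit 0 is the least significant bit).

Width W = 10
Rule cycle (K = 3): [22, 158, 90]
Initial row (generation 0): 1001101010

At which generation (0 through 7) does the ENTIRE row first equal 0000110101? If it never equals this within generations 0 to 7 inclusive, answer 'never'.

Answer: never

Derivation:
Gen 0: 1001101010
Gen 1 (rule 22): 1110001011
Gen 2 (rule 158): 1101011010
Gen 3 (rule 90): 1100011001
Gen 4 (rule 22): 0010100111
Gen 5 (rule 158): 0110111110
Gen 6 (rule 90): 1110100011
Gen 7 (rule 22): 0000110100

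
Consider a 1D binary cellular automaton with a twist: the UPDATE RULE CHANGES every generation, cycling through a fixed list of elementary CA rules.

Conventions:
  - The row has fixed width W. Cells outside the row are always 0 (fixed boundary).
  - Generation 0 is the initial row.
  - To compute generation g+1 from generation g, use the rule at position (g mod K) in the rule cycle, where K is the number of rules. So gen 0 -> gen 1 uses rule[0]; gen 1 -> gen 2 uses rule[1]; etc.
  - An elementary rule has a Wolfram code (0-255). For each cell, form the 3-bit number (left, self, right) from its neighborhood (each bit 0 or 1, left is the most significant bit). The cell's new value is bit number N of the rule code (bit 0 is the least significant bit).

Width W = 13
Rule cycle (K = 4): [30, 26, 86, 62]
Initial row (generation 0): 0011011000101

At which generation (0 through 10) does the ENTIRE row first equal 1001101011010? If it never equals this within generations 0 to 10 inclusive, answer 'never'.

Gen 0: 0011011000101
Gen 1 (rule 30): 0110010101101
Gen 2 (rule 26): 1101100001000
Gen 3 (rule 86): 0100110011100
Gen 4 (rule 62): 1111101110010
Gen 5 (rule 30): 1000001001111
Gen 6 (rule 26): 0100010111000
Gen 7 (rule 86): 1110110001100
Gen 8 (rule 62): 1001101011010
Gen 9 (rule 30): 1111001010011
Gen 10 (rule 26): 1000110001110

Answer: 8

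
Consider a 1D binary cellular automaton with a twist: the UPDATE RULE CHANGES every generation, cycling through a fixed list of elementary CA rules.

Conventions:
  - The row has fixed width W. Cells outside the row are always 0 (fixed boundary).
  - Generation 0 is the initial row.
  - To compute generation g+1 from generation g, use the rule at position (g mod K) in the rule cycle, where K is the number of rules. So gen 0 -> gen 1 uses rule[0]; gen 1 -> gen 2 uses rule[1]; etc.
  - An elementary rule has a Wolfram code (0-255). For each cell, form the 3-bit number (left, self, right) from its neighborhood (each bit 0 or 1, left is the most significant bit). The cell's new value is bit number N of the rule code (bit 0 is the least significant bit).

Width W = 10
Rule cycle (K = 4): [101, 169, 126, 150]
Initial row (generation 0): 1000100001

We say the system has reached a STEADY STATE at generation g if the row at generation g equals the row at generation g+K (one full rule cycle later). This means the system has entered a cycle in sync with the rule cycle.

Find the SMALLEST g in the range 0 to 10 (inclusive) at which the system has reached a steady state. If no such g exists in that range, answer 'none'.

Answer: none

Derivation:
Gen 0: 1000100001
Gen 1 (rule 101): 1010101101
Gen 2 (rule 169): 0101011010
Gen 3 (rule 126): 1111111111
Gen 4 (rule 150): 0111111110
Gen 5 (rule 101): 0000000010
Gen 6 (rule 169): 1111111000
Gen 7 (rule 126): 1000001100
Gen 8 (rule 150): 1100010010
Gen 9 (rule 101): 0101010010
Gen 10 (rule 169): 0010100000
Gen 11 (rule 126): 0111110000
Gen 12 (rule 150): 1011101000
Gen 13 (rule 101): 1100111011
Gen 14 (rule 169): 1000110110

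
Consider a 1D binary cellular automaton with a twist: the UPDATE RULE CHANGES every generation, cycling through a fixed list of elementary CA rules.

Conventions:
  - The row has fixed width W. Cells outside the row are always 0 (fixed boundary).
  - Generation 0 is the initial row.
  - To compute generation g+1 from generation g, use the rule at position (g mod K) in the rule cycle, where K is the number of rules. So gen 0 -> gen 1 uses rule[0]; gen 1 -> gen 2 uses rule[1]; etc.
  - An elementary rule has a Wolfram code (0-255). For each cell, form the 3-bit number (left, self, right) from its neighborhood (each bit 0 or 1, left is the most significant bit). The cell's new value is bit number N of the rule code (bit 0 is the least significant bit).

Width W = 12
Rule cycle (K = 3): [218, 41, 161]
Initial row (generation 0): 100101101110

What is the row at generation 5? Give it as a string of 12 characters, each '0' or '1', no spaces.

Answer: 100110101100

Derivation:
Gen 0: 100101101110
Gen 1 (rule 218): 011001101111
Gen 2 (rule 41): 010001011000
Gen 3 (rule 161): 000100100011
Gen 4 (rule 218): 001011010111
Gen 5 (rule 41): 100110101100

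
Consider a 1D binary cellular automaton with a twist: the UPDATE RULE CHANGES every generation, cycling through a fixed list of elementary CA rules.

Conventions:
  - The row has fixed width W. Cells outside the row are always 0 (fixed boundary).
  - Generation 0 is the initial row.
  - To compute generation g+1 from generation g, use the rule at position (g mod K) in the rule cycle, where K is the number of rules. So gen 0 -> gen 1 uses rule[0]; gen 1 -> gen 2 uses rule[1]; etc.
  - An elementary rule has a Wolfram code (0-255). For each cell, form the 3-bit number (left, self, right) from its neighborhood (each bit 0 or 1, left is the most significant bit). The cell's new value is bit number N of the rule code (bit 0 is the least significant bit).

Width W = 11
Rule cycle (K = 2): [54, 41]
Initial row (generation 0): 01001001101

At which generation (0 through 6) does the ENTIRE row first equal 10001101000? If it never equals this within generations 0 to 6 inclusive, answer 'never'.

Answer: 6

Derivation:
Gen 0: 01001001101
Gen 1 (rule 54): 11111110011
Gen 2 (rule 41): 10000000010
Gen 3 (rule 54): 11000000111
Gen 4 (rule 41): 10011110100
Gen 5 (rule 54): 11100001110
Gen 6 (rule 41): 10001101000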